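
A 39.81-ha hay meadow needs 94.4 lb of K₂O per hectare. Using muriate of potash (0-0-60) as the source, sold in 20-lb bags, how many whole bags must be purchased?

Product per hectare = 94.4 / 60% = 157.333 lb.
Total product = 157.333 × 39.81 = 6263.44 lb.
Bags = ⌈6263.44 / 20⌉ = 314.

314 bags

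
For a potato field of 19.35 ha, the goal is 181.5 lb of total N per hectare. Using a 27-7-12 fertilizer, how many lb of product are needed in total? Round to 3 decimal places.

Product per hectare = 181.5 / 27% = 672.222 lb.
Total product = 672.222 × 19.35 = 13007.5 lb.

13007.500 lb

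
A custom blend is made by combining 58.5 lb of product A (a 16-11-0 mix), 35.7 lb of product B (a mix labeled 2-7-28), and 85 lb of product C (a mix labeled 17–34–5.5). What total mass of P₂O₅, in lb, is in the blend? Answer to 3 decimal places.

P₂O₅ mass = 11%×58.5 + 7%×35.7 + 34%×85 = 37.834 lb.

37.834 lb P₂O₅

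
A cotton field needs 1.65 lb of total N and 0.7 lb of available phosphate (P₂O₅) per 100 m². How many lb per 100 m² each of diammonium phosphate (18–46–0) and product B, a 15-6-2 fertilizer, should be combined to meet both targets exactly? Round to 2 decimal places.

0.10 lb diammonium phosphate, 10.88 lb product B

Per-100 m² balance (a = diammonium phosphate, b = product B):
N: 0.18·a + 0.15·b = 1.65
P₂O₅: 0.46·a + 0.06·b = 0.7
From row1: a = (1.65 − 0.15·b) / 0.18.
Into row2: 0.46·(1.65 − 0.15·b)/0.18 + 0.06·b = 0.7 → b = 10.8763, a = 0.103093.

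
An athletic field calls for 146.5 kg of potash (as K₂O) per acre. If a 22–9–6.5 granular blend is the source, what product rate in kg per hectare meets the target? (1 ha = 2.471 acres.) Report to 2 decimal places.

Product per acre = 146.5 / 6.5% = 2253.85 kg.
Convert to per hectare: 2253.85 × 2.471 = 5569.254 kg.

5569.25 kg of product per hectare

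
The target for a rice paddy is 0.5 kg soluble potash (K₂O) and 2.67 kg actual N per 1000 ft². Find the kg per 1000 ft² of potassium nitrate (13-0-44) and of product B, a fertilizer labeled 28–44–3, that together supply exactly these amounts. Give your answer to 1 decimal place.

0.5 kg potassium nitrate, 9.3 kg product B

Let a = kg of potassium nitrate, b = kg of product B (per 1000 ft²).
K₂O: 0.44·a + 0.03·b = 0.5
N: 0.13·a + 0.28·b = 2.67
Eliminate b: (row1) − 0.03/0.28·(row2) → 0.426071·a = 0.213929, so a = 0.502096.
Then b = (2.67 − 0.13·0.502096) / 0.28 = 9.3026.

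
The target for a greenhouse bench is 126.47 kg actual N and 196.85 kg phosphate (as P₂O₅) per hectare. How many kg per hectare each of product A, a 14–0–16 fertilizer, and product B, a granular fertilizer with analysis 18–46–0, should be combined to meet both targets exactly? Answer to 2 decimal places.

With a, b = kg per hectare of product A and product B:
N: 0.14·a + 0.18·b = 126.47
P₂O₅: 0·a + 0.46·b = 196.85
Solving simultaneously: a = 353.155, b = 427.9348.

353.16 kg product A, 427.93 kg product B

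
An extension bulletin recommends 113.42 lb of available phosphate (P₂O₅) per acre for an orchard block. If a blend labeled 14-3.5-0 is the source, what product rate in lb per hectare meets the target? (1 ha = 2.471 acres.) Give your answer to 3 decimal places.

Product per acre = 113.42 / 3.5% = 3240.57 lb.
Convert to per hectare: 3240.57 × 2.471 = 8007.452 lb.

8007.452 lb of product per hectare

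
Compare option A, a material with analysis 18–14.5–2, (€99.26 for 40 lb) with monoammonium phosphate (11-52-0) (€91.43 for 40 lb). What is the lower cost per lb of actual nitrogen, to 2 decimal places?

€13.79 per lb N (option A)

option A: N per bag = 40 × 18% = 7.2 lb; cost = 99.26 / 7.2 = €13.7861/lb N.
monoammonium phosphate: N per bag = 40 × 11% = 4.4 lb; cost = 91.43 / 4.4 = €20.7795/lb N.
option A is cheaper.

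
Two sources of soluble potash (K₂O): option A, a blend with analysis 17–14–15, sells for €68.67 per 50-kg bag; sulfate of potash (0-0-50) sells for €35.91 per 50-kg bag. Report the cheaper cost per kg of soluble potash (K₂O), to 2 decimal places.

option A: K₂O per bag = 50 × 15% = 7.5 kg; cost = 68.67 / 7.5 = €9.1560/kg K₂O.
sulfate of potash: K₂O per bag = 50 × 50% = 25 kg; cost = 35.91 / 25 = €1.4364/kg K₂O.
sulfate of potash is cheaper.

€1.44 per kg K₂O (sulfate of potash)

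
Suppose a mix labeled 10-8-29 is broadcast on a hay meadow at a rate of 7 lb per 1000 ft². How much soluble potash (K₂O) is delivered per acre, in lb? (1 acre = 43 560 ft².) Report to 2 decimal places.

K₂O per 1000 ft² = 7 × 29% = 2.03 lb.
Convert to per acre: 2.03 × 43.56 = 88.4268 lb.

88.43 lb K₂O per acre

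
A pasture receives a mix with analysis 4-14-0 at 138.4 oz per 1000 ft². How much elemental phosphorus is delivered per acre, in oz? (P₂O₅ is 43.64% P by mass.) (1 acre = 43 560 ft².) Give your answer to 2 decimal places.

P₂O₅ per 1000 ft² = 138.4 × 14% = 19.376 oz.
Elemental P = 19.376 × 0.4364 = 8.45569 oz per 1000 ft².
Convert to per acre: 8.45569 × 43.56 = 368.3297 oz.

368.33 oz P per acre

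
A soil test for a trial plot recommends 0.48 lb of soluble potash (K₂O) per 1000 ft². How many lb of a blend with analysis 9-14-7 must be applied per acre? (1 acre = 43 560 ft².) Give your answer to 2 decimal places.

Product per 1000 ft² = 0.48 / 7% = 6.85714 lb.
Convert to per acre: 6.85714 × 43.56 = 298.697 lb.

298.70 lb of product per acre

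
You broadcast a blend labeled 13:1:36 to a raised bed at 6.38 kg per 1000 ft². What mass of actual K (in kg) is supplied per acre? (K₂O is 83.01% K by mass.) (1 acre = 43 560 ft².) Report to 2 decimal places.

83.05 kg K per acre

K₂O per 1000 ft² = 6.38 × 36% = 2.2968 kg.
Elemental K = 2.2968 × 0.8301 = 1.90657 kg per 1000 ft².
Convert to per acre: 1.90657 × 43.56 = 83.0503 kg.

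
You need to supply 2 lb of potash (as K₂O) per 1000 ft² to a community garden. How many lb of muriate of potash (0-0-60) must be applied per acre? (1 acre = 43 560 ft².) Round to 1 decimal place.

Product per 1000 ft² = 2 / 60% = 3.33333 lb.
Convert to per acre: 3.33333 × 43.56 = 145.2 lb.

145.2 lb of product per acre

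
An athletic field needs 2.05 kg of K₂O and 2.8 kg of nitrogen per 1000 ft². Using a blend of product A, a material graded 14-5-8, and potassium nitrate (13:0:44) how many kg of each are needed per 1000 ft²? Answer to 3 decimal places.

18.857 kg product A, 1.230 kg potassium nitrate

Let a = kg of product A, b = kg of potassium nitrate (per 1000 ft²).
K₂O: 0.08·a + 0.44·b = 2.05
N: 0.14·a + 0.13·b = 2.8
Eliminate a: (row1) − 0.08/0.14·(row2) → 0.365714·b = 0.45, so b = 1.23047.
Back-substitute: a = (2.05 − 0.44·1.23047) / 0.08 = 18.8574.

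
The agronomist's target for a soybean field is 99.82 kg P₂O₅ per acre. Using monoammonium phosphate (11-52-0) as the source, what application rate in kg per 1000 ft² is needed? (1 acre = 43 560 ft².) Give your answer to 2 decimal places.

Product per acre = 99.82 / 52% = 191.962 kg.
Convert to per 1000 ft²: 191.962 × 0.0229568 = 4.40683 kg.

4.41 kg of product per thousand sq ft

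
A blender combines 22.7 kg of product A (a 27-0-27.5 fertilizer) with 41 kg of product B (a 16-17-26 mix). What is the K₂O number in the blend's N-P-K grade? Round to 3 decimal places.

26.535% K₂O

Total mass = 22.7 + 41 = 63.7 kg.
K₂O mass = 27.5%×22.7 + 26%×41 = 16.9025 kg.
% K₂O = 16.9025 / 63.7 = 26.5345%.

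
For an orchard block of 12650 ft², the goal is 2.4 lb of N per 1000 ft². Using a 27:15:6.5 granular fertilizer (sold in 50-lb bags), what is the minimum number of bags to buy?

3 bags

Product per 1000 ft² = 2.4 / 27% = 8.88889 lb.
Total product = 8.88889 × 12650 / 1000 = 112.444 lb.
Bags = ⌈112.444 / 50⌉ = 3.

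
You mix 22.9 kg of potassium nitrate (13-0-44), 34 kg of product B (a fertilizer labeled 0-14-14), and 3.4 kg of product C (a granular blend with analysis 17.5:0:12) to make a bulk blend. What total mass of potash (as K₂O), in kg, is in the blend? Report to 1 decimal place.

15.2 kg K₂O

K₂O mass = 44%×22.9 + 14%×34 + 12%×3.4 = 15.244 kg.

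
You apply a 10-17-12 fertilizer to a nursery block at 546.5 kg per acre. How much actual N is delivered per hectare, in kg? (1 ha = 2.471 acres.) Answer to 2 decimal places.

135.04 kg N per hectare

nitrogen per acre = 546.5 × 10% = 54.65 kg.
Convert to per hectare: 54.65 × 2.471 = 135.0402 kg.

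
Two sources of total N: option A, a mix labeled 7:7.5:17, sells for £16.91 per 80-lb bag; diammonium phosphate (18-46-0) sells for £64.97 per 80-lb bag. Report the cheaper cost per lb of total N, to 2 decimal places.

£3.02 per lb N (option A)

option A: N per bag = 80 × 7% = 5.6 lb; cost = 16.91 / 5.6 = £3.0196/lb N.
diammonium phosphate: N per bag = 80 × 18% = 14.4 lb; cost = 64.97 / 14.4 = £4.5118/lb N.
option A is cheaper.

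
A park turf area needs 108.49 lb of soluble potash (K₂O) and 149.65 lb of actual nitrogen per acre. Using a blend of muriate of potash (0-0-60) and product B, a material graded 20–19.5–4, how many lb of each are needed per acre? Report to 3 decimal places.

Per-acre balance (a = muriate of potash, b = product B):
K₂O: 0.6·a + 0.04·b = 108.49
N: 0·a + 0.2·b = 149.65
Solving simultaneously: a = 130.9333, b = 748.25.

130.933 lb muriate of potash, 748.250 lb product B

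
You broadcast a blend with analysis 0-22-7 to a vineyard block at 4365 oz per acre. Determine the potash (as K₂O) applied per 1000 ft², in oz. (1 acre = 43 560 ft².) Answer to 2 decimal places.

7.01 oz K₂O per thousand sq ft

K₂O per acre = 4365 × 7% = 305.55 oz.
Convert to per 1000 ft²: 305.55 × 0.0229568 = 7.01446 oz.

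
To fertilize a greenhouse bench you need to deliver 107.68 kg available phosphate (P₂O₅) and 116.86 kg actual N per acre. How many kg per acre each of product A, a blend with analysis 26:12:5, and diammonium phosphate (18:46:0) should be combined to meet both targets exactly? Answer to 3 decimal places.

Per-acre balance (a = product A, b = diammonium phosphate):
P₂O₅: 0.12·a + 0.46·b = 107.68
N: 0.26·a + 0.18·b = 116.86
Solving simultaneously: a = 350.7469, b = 142.5878.

350.747 kg product A, 142.588 kg diammonium phosphate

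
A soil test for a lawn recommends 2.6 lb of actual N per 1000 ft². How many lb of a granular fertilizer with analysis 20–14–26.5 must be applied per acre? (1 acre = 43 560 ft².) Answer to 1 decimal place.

Product per 1000 ft² = 2.6 / 20% = 13 lb.
Convert to per acre: 13 × 43.56 = 566.28 lb.

566.3 lb of product per acre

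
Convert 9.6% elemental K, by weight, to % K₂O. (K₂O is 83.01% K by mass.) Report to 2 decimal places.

%K₂O = 9.6 / 0.8301 = 11.5649%.

11.56% K₂O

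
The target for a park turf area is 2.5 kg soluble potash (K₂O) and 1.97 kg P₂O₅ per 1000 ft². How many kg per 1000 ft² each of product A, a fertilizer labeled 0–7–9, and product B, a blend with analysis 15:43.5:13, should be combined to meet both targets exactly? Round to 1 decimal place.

27.7 kg product A, 0.1 kg product B

Let a = kg of product A, b = kg of product B (per 1000 ft²).
K₂O: 0.09·a + 0.13·b = 2.5
P₂O₅: 0.07·a + 0.435·b = 1.97
From row1: a = (2.5 − 0.13·b) / 0.09.
Into row2: 0.07·(2.5 − 0.13·b)/0.09 + 0.435·b = 1.97 → b = 0.0765391, a = 27.6672.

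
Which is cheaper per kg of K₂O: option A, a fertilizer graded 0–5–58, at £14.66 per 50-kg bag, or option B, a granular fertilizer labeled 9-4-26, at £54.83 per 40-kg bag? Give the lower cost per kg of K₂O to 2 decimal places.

option A: K₂O per bag = 50 × 58% = 29 kg; cost = 14.66 / 29 = £0.5055/kg K₂O.
option B: K₂O per bag = 40 × 26% = 10.4 kg; cost = 54.83 / 10.4 = £5.2721/kg K₂O.
option A is cheaper.

£0.51 per kg K₂O (option A)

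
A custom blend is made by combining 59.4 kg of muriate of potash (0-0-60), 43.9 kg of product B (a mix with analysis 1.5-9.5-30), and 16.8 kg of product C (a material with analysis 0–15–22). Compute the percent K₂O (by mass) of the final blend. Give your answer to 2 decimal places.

43.72% K₂O

Total mass = 59.4 + 43.9 + 16.8 = 120.1 kg.
K₂O mass = 60%×59.4 + 30%×43.9 + 22%×16.8 = 52.506 kg.
% K₂O = 52.506 / 120.1 = 43.7186%.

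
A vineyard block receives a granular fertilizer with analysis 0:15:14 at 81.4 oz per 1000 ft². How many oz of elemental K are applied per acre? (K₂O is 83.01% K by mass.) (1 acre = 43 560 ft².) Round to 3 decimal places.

412.070 oz K per acre

K₂O per 1000 ft² = 81.4 × 14% = 11.396 oz.
Elemental K = 11.396 × 0.8301 = 9.45982 oz per 1000 ft².
Convert to per acre: 9.45982 × 43.56 = 412.0697 oz.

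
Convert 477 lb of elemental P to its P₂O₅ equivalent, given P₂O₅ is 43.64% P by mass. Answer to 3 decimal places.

1093.034 lb P₂O₅

P₂O₅ = 477 / 0.4364 = 1093.0339 lb.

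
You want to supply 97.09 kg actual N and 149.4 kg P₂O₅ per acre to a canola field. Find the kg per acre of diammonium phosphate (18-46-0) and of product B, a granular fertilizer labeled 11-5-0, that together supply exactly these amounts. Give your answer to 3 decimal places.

278.353 kg diammonium phosphate, 427.149 kg product B

Per-acre balance (a = diammonium phosphate, b = product B):
N: 0.18·a + 0.11·b = 97.09
P₂O₅: 0.46·a + 0.05·b = 149.4
Solving simultaneously: a = 278.3534, b = 427.14904.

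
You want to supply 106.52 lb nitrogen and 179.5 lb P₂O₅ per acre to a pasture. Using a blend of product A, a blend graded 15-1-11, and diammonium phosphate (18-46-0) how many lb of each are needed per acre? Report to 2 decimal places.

248.35 lb product A, 384.82 lb diammonium phosphate

Let a = lb of product A, b = lb of diammonium phosphate (per acre).
N: 0.15·a + 0.18·b = 106.52
P₂O₅: 0.01·a + 0.46·b = 179.5
Eliminate a: (row1) − 0.15/0.01·(row2) → -6.72·b = -2585.98, so b = 384.818.
Back-substitute: a = (106.52 − 0.18·384.818) / 0.15 = 248.351.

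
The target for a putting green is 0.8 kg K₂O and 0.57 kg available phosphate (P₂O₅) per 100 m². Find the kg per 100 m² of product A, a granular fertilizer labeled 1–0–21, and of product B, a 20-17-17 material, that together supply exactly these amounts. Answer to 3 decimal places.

1.095 kg product A, 3.353 kg product B

With a, b = kg per 100 m² of product A and product B:
K₂O: 0.21·a + 0.17·b = 0.8
P₂O₅: 0·a + 0.17·b = 0.57
Solving simultaneously: a = 1.09524, b = 3.35294.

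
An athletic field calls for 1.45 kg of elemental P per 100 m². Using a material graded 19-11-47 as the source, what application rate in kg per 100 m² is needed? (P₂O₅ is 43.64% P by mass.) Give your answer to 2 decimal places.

As P₂O₅: 1.45 / 0.4364 = 3.32264 kg per 100 m².
Product per 100 m² = 3.32264 / 11% = 30.2058 kg.

30.21 kg of product per hundred sq m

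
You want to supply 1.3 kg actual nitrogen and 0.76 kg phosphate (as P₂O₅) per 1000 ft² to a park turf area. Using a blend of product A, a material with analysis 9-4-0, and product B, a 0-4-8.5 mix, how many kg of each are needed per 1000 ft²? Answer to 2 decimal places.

14.44 kg product A, 4.56 kg product B

Per-1000 ft² balance (a = product A, b = product B):
N: 0.09·a + 0·b = 1.3
P₂O₅: 0.04·a + 0.04·b = 0.76
From row1: a = (1.3 − 0·b) / 0.09.
Into row2: 0.04·(1.3 − 0·b)/0.09 + 0.04·b = 0.76 → b = 4.55556, a = 14.4444.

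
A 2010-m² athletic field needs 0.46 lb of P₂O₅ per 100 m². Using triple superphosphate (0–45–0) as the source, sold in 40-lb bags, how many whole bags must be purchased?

Product per 100 m² = 0.46 / 45% = 1.02222 lb.
Total product = 1.02222 × 2010 / 100 = 20.5467 lb.
Bags = ⌈20.5467 / 40⌉ = 1.

1 bags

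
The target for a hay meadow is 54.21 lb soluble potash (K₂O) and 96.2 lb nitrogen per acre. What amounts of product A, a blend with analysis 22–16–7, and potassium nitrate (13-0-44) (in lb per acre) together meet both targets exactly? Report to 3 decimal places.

Let a = lb of product A, b = lb of potassium nitrate (per acre).
K₂O: 0.07·a + 0.44·b = 54.21
N: 0.22·a + 0.13·b = 96.2
Eliminate b: (row1) − 0.44/0.13·(row2) → -0.674615·a = -271.39, so a = 402.28848.
Then b = (96.2 − 0.22·402.28848) / 0.13 = 59.2041.

402.288 lb product A, 59.204 lb potassium nitrate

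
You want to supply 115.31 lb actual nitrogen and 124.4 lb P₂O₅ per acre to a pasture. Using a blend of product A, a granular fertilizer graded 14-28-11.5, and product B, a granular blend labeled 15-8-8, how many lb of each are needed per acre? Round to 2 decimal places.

With a, b = lb per acre of product A and product B:
N: 0.14·a + 0.15·b = 115.31
P₂O₅: 0.28·a + 0.08·b = 124.4
Eliminate a: (row1) − 0.14/0.28·(row2) → 0.11·b = 53.11, so b = 482.818.
Back-substitute: a = (115.31 − 0.15·482.818) / 0.14 = 306.338.

306.34 lb product A, 482.82 lb product B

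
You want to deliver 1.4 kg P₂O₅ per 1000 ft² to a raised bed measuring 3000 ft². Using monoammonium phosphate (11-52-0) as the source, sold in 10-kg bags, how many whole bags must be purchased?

Product per 1000 ft² = 1.4 / 52% = 2.69231 kg.
Total product = 2.69231 × 3000 / 1000 = 8.07692 kg.
Bags = ⌈8.07692 / 10⌉ = 1.

1 bags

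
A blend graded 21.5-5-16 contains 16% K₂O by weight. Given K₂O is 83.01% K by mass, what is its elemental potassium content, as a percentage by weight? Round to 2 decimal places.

13.28% K

%K = 16 × 0.8301 = 13.2816%.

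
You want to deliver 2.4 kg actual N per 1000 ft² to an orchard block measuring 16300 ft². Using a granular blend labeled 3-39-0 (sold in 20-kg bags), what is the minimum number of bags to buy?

66 bags

Product per 1000 ft² = 2.4 / 3% = 80 kg.
Total product = 80 × 16300 / 1000 = 1304 kg.
Bags = ⌈1304 / 20⌉ = 66.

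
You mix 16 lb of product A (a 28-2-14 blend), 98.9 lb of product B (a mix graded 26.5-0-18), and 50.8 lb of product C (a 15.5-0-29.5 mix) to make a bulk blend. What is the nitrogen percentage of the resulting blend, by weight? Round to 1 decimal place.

Total mass = 16 + 98.9 + 50.8 = 165.7 lb.
N mass = 28%×16 + 26.5%×98.9 + 15.5%×50.8 = 38.5625 lb.
% N = 38.5625 / 165.7 = 23.2725%.

23.3% N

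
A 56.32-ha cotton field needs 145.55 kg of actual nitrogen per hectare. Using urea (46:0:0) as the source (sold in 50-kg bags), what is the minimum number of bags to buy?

357 bags

Product per hectare = 145.55 / 46% = 316.413 kg.
Total product = 316.413 × 56.32 = 17820.4 kg.
Bags = ⌈17820.4 / 50⌉ = 357.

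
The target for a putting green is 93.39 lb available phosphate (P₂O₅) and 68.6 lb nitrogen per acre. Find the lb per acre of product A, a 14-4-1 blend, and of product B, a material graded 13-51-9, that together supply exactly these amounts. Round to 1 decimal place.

345.1 lb product A, 156.1 lb product B

Let a = lb of product A, b = lb of product B (per acre).
P₂O₅: 0.04·a + 0.51·b = 93.39
N: 0.14·a + 0.13·b = 68.6
From row1: a = (93.39 − 0.51·b) / 0.04.
Into row2: 0.14·(93.39 − 0.51·b)/0.04 + 0.13·b = 68.6 → b = 156.051, a = 345.095.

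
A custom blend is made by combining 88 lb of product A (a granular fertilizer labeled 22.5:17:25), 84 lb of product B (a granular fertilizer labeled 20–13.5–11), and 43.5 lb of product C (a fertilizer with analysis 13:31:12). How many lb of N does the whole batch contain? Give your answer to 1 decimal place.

N mass = 22.5%×88 + 20%×84 + 13%×43.5 = 42.255 lb.

42.3 lb N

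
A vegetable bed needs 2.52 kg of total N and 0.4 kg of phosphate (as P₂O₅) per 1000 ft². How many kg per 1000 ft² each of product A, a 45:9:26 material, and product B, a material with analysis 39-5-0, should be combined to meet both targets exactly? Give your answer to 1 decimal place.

With a, b = kg per 1000 ft² of product A and product B:
N: 0.45·a + 0.39·b = 2.52
P₂O₅: 0.09·a + 0.05·b = 0.4
Eliminate a: (row1) − 0.45/0.09·(row2) → 0.14·b = 0.52, so b = 3.71429.
Back-substitute: a = (2.52 − 0.39·3.71429) / 0.45 = 2.38095.

2.4 kg product A, 3.7 kg product B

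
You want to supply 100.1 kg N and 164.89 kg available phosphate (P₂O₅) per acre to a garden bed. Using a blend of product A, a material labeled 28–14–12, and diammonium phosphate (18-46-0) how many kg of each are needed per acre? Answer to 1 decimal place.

With a, b = kg per acre of product A and diammonium phosphate:
N: 0.28·a + 0.18·b = 100.1
P₂O₅: 0.14·a + 0.46·b = 164.89
Eliminate b: (row1) − 0.18/0.46·(row2) → 0.225217·a = 35.5778, so a = 157.971.
Then b = (164.89 − 0.14·157.971) / 0.46 = 310.378.

158.0 kg product A, 310.4 kg diammonium phosphate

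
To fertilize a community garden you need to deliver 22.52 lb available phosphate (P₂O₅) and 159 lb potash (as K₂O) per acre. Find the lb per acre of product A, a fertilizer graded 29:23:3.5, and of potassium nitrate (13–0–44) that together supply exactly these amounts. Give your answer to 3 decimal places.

Let a = lb of product A, b = lb of potassium nitrate (per acre).
P₂O₅: 0.23·a + 0·b = 22.52
K₂O: 0.035·a + 0.44·b = 159
Eliminate a: (row1) − 0.23/0.035·(row2) → -2.89143·b = -1022.34, so b = 353.5751.
Back-substitute: a = (22.52 − 0·353.5751) / 0.23 = 97.91304.

97.913 lb product A, 353.575 lb potassium nitrate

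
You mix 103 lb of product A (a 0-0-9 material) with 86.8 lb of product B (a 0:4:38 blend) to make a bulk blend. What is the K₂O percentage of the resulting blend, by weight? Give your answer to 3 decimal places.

22.262% K₂O

Total mass = 103 + 86.8 = 189.8 lb.
K₂O mass = 9%×103 + 38%×86.8 = 42.254 lb.
% K₂O = 42.254 / 189.8 = 22.2624%.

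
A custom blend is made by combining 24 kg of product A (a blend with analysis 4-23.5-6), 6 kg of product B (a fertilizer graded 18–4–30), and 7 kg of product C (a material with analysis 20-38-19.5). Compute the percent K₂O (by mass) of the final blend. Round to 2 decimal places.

12.45% K₂O

Total mass = 24 + 6 + 7 = 37 kg.
K₂O mass = 6%×24 + 30%×6 + 19.5%×7 = 4.605 kg.
% K₂O = 4.605 / 37 = 12.4459%.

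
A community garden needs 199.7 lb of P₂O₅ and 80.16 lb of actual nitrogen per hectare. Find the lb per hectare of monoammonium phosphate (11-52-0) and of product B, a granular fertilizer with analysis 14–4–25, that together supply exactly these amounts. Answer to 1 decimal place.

With a, b = lb per hectare of monoammonium phosphate and product B:
P₂O₅: 0.52·a + 0.04·b = 199.7
N: 0.11·a + 0.14·b = 80.16
Eliminate b: (row1) − 0.04/0.14·(row2) → 0.488571·a = 176.797, so a = 361.865.
Then b = (80.16 − 0.11·361.865) / 0.14 = 288.249.

361.9 lb monoammonium phosphate, 288.2 lb product B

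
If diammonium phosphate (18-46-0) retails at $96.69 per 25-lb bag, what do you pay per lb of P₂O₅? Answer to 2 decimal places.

$8.41 per lb P₂O₅

P₂O₅ in bag = 25 × 46% = 11.5 lb.
Cost per lb P₂O₅ = $96.69 / 11.5 = $8.4078.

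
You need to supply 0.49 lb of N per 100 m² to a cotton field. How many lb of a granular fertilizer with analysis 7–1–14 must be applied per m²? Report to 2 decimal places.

0.07 lb of product per sq m

Product per 100 m² = 0.49 / 7% = 7 lb.
Convert to per m²: 7 × 0.01 = 0.07 lb.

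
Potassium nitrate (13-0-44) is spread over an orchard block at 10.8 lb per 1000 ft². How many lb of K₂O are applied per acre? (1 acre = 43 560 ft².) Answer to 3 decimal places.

K₂O per 1000 ft² = 10.8 × 44% = 4.752 lb.
Convert to per acre: 4.752 × 43.56 = 206.9971 lb.

206.997 lb K₂O per acre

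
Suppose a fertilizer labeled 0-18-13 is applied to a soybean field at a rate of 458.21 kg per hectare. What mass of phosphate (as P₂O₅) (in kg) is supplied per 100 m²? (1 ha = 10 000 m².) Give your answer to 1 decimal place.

P₂O₅ per hectare = 458.21 × 18% = 82.4778 kg.
Convert to per 100 m²: 82.4778 × 0.01 = 0.824778 kg.

0.8 kg P₂O₅ per hundred sq m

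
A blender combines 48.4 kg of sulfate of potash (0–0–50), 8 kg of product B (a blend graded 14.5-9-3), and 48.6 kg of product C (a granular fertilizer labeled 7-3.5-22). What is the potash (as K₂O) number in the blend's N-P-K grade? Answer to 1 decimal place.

Total mass = 48.4 + 8 + 48.6 = 105 kg.
K₂O mass = 50%×48.4 + 3%×8 + 22%×48.6 = 35.132 kg.
% K₂O = 35.132 / 105 = 33.459%.

33.5% K₂O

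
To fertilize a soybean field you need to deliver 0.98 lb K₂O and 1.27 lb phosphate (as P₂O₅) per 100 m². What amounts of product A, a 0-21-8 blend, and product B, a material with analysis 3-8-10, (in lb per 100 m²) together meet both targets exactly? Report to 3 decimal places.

Per-100 m² balance (a = product A, b = product B):
K₂O: 0.08·a + 0.1·b = 0.98
P₂O₅: 0.21·a + 0.08·b = 1.27
Eliminate a: (row1) − 0.08/0.21·(row2) → 0.0695238·b = 0.49619, so b = 7.13699.
Back-substitute: a = (0.98 − 0.1·7.13699) / 0.08 = 3.32877.

3.329 lb product A, 7.137 lb product B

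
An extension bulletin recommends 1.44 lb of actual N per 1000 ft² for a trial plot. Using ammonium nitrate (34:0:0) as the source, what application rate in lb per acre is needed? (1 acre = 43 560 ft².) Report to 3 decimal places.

184.489 lb of product per acre

Product per 1000 ft² = 1.44 / 34% = 4.23529 lb.
Convert to per acre: 4.23529 × 43.56 = 184.4894 lb.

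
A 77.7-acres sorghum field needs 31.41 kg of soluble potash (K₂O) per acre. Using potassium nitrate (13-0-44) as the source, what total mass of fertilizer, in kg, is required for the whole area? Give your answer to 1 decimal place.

5546.7 kg

Product per acre = 31.41 / 44% = 71.3864 kg.
Total product = 71.3864 × 77.7 = 5546.72 kg.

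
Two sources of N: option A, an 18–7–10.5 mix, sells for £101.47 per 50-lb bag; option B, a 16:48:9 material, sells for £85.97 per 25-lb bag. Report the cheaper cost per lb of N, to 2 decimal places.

£11.27 per lb N (option A)

option A: N per bag = 50 × 18% = 9 lb; cost = 101.47 / 9 = £11.2744/lb N.
option B: N per bag = 25 × 16% = 4 lb; cost = 85.97 / 4 = £21.4925/lb N.
option A is cheaper.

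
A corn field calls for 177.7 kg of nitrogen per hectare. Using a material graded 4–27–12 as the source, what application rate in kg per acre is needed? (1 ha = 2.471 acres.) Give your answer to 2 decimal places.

Product per hectare = 177.7 / 4% = 4442.5 kg.
Convert to per acre: 4442.5 × 0.404694 = 1797.855 kg.

1797.86 kg of product per acre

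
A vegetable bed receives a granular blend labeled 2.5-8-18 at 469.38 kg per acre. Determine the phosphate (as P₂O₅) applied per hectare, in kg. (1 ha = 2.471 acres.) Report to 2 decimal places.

92.79 kg P₂O₅ per hectare

P₂O₅ per acre = 469.38 × 8% = 37.5504 kg.
Convert to per hectare: 37.5504 × 2.471 = 92.787 kg.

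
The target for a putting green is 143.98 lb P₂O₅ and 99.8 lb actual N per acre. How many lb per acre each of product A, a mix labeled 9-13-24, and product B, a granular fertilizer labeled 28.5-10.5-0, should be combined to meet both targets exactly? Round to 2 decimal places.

Let a = lb of product A, b = lb of product B (per acre).
P₂O₅: 0.13·a + 0.105·b = 143.98
N: 0.09·a + 0.285·b = 99.8
Solving simultaneously: a = 1107.076, b = 0.572464.

1107.08 lb product A, 0.57 lb product B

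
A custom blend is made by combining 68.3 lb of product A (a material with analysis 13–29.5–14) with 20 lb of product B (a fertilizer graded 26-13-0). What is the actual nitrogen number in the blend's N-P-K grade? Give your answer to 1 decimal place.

15.9% N

Total mass = 68.3 + 20 = 88.3 lb.
N mass = 13%×68.3 + 26%×20 = 14.079 lb.
% N = 14.079 / 88.3 = 15.9445%.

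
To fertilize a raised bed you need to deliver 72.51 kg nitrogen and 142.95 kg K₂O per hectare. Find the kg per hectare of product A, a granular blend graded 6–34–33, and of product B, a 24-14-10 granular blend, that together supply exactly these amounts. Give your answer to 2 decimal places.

369.63 kg product A, 209.72 kg product B

Let a = kg of product A, b = kg of product B (per hectare).
N: 0.06·a + 0.24·b = 72.51
K₂O: 0.33·a + 0.1·b = 142.95
Eliminate b: (row1) − 0.24/0.1·(row2) → -0.732·a = -270.57, so a = 369.631.
Then b = (142.95 − 0.33·369.631) / 0.1 = 209.717.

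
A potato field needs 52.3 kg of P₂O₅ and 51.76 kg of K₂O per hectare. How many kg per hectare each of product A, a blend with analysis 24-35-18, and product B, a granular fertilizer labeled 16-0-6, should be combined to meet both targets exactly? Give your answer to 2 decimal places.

With a, b = kg per hectare of product A and product B:
P₂O₅: 0.35·a + 0·b = 52.3
K₂O: 0.18·a + 0.06·b = 51.76
Eliminate b: (row1) − 0/0.06·(row2) → 0.35·a = 52.3, so a = 149.429.
Then b = (51.76 − 0.18·149.429) / 0.06 = 414.381.

149.43 kg product A, 414.38 kg product B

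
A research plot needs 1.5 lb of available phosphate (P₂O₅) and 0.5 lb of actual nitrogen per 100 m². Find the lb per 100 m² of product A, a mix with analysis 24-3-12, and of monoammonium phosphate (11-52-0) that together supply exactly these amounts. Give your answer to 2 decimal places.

0.78 lb product A, 2.84 lb monoammonium phosphate

Per-100 m² balance (a = product A, b = monoammonium phosphate):
P₂O₅: 0.03·a + 0.52·b = 1.5
N: 0.24·a + 0.11·b = 0.5
From row1: a = (1.5 − 0.52·b) / 0.03.
Into row2: 0.24·(1.5 − 0.52·b)/0.03 + 0.11·b = 0.5 → b = 2.83951, a = 0.781893.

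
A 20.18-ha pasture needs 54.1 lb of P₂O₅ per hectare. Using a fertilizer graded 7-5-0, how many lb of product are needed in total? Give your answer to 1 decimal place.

21834.8 lb

Product per hectare = 54.1 / 5% = 1082 lb.
Total product = 1082 × 20.18 = 21834.76 lb.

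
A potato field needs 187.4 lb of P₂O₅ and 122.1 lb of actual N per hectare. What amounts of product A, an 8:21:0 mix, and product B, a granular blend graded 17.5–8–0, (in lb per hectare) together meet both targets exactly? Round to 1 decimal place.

758.7 lb product A, 350.9 lb product B

Let a = lb of product A, b = lb of product B (per hectare).
P₂O₅: 0.21·a + 0.08·b = 187.4
N: 0.08·a + 0.175·b = 122.1
Eliminate a: (row1) − 0.21/0.08·(row2) → -0.379375·b = -133.112, so b = 350.873.
Back-substitute: a = (187.4 − 0.08·350.873) / 0.21 = 758.715.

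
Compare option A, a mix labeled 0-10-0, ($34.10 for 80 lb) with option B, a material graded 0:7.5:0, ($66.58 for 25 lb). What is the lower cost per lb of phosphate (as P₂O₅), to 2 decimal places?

$4.26 per lb P₂O₅ (option A)

option A: P₂O₅ per bag = 80 × 10% = 8 lb; cost = 34.10 / 8 = $4.2625/lb P₂O₅.
option B: P₂O₅ per bag = 25 × 7.5% = 1.875 lb; cost = 66.58 / 1.875 = $35.5093/lb P₂O₅.
option A is cheaper.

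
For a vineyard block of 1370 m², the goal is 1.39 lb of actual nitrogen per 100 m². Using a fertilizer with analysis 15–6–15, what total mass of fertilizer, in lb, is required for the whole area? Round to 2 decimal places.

126.95 lb

Product per 100 m² = 1.39 / 15% = 9.26667 lb.
Total product = 9.26667 × 1370 / 100 = 126.953 lb.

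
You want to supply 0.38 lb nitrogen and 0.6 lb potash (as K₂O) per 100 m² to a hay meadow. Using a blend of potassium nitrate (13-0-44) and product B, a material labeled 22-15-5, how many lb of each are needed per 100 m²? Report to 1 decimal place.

Let a = lb of potassium nitrate, b = lb of product B (per 100 m²).
N: 0.13·a + 0.22·b = 0.38
K₂O: 0.44·a + 0.05·b = 0.6
Eliminate a: (row1) − 0.13/0.44·(row2) → 0.205227·b = 0.202727, so b = 0.987818.
Back-substitute: a = (0.38 − 0.22·0.987818) / 0.13 = 1.25138.

1.3 lb potassium nitrate, 1.0 lb product B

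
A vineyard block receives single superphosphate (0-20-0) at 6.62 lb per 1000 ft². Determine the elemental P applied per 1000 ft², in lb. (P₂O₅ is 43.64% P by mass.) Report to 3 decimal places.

P₂O₅ per 1000 ft² = 6.62 × 20% = 1.324 lb.
Elemental P = 1.324 × 0.4364 = 0.577794 lb per 1000 ft².

0.578 lb P per thousand sq ft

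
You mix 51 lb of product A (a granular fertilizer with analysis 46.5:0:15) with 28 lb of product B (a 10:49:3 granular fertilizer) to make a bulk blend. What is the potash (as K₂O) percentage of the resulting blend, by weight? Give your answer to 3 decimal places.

Total mass = 51 + 28 = 79 lb.
K₂O mass = 15%×51 + 3%×28 = 8.49 lb.
% K₂O = 8.49 / 79 = 10.7468%.

10.747% K₂O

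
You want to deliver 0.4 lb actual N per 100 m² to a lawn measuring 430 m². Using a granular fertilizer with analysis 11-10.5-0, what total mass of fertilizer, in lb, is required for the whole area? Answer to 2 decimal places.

Product per 100 m² = 0.4 / 11% = 3.63636 lb.
Total product = 3.63636 × 430 / 100 = 15.6364 lb.

15.64 lb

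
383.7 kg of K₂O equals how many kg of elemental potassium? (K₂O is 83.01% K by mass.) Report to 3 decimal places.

K = 383.7 × 0.8301 = 318.5094 kg.

318.509 kg K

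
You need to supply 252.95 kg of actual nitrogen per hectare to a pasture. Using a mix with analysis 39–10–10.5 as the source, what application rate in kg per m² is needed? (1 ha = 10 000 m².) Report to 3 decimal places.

0.065 kg of product per sq m

Product per hectare = 252.95 / 39% = 648.59 kg.
Convert to per m²: 648.59 × 0.0001 = 0.064859 kg.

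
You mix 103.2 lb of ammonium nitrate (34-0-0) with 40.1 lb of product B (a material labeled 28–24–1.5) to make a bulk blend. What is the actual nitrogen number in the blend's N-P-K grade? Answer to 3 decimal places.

Total mass = 103.2 + 40.1 = 143.3 lb.
N mass = 34%×103.2 + 28%×40.1 = 46.316 lb.
% N = 46.316 / 143.3 = 32.321005%.

32.321% N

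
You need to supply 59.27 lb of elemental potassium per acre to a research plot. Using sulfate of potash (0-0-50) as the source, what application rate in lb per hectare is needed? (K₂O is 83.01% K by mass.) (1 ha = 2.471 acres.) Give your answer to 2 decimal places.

As K₂O: 59.27 / 0.8301 = 71.401 lb per acre.
Product per acre = 71.401 / 50% = 142.802 lb.
Convert to per hectare: 142.802 × 2.471 = 352.864 lb.

352.86 lb of product per hectare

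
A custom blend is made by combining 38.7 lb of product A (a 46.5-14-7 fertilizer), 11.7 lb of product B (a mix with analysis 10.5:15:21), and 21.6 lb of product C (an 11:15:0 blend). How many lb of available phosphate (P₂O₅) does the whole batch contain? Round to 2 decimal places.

P₂O₅ mass = 14%×38.7 + 15%×11.7 + 15%×21.6 = 10.413 lb.

10.41 lb P₂O₅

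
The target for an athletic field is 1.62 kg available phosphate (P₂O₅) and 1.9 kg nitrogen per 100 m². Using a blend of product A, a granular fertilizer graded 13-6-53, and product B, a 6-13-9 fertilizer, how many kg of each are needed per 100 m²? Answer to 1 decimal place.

11.3 kg product A, 7.3 kg product B

Per-100 m² balance (a = product A, b = product B):
P₂O₅: 0.06·a + 0.13·b = 1.62
N: 0.13·a + 0.06·b = 1.9
Solving simultaneously: a = 11.2632, b = 7.26316.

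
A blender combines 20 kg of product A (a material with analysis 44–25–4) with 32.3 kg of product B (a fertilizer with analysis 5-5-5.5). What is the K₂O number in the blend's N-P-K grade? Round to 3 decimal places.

Total mass = 20 + 32.3 = 52.3 kg.
K₂O mass = 4%×20 + 5.5%×32.3 = 2.5765 kg.
% K₂O = 2.5765 / 52.3 = 4.92639%.

4.926% K₂O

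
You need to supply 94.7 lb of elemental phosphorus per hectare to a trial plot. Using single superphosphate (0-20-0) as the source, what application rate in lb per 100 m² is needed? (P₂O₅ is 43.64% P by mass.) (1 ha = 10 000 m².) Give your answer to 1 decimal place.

As P₂O₅: 94.7 / 0.4364 = 217.003 lb per hectare.
Product per hectare = 217.003 / 20% = 1085.01 lb.
Convert to per 100 m²: 1085.01 × 0.01 = 10.8501 lb.

10.9 lb of product per hundred sq m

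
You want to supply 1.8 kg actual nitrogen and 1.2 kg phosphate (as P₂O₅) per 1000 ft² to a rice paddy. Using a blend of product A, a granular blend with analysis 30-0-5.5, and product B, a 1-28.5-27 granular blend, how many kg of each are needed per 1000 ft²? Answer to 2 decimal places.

5.86 kg product A, 4.21 kg product B

Let a = kg of product A, b = kg of product B (per 1000 ft²).
N: 0.3·a + 0.01·b = 1.8
P₂O₅: 0·a + 0.285·b = 1.2
Solving simultaneously: a = 5.85965, b = 4.21053.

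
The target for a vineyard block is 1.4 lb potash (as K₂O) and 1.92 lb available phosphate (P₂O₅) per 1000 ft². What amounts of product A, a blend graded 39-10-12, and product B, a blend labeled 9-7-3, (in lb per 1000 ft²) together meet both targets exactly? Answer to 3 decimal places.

7.481 lb product A, 16.741 lb product B

Per-1000 ft² balance (a = product A, b = product B):
K₂O: 0.12·a + 0.03·b = 1.4
P₂O₅: 0.1·a + 0.07·b = 1.92
Solving simultaneously: a = 7.48148, b = 16.7407.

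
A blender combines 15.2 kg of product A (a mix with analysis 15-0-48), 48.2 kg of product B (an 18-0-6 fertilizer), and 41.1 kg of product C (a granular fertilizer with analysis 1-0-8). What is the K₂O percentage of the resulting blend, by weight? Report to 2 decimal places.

12.90% K₂O

Total mass = 15.2 + 48.2 + 41.1 = 104.5 kg.
K₂O mass = 48%×15.2 + 6%×48.2 + 8%×41.1 = 13.476 kg.
% K₂O = 13.476 / 104.5 = 12.8957%.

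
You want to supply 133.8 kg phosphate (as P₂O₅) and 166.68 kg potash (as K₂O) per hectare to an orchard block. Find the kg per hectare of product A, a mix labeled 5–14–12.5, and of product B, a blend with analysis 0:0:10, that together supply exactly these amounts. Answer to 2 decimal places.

955.71 kg product A, 472.16 kg product B

Let a = kg of product A, b = kg of product B (per hectare).
P₂O₅: 0.14·a + 0·b = 133.8
K₂O: 0.125·a + 0.1·b = 166.68
From row1: a = (133.8 − 0·b) / 0.14.
Into row2: 0.125·(133.8 − 0·b)/0.14 + 0.1·b = 166.68 → b = 472.157, a = 955.714.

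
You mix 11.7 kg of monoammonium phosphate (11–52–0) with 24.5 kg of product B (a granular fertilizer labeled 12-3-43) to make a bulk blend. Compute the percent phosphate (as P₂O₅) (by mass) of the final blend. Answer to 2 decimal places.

Total mass = 11.7 + 24.5 = 36.2 kg.
P₂O₅ mass = 52%×11.7 + 3%×24.5 = 6.819 kg.
% P₂O₅ = 6.819 / 36.2 = 18.837%.

18.84% P₂O₅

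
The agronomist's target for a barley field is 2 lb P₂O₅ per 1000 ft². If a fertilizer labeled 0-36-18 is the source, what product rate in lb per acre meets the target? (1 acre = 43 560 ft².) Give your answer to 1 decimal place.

Product per 1000 ft² = 2 / 36% = 5.55556 lb.
Convert to per acre: 5.55556 × 43.56 = 242 lb.

242.0 lb of product per acre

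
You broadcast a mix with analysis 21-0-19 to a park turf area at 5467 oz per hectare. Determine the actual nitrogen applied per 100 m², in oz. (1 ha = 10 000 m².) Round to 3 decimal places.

11.481 oz N per hundred sq m

nitrogen per hectare = 5467 × 21% = 1148.07 oz.
Convert to per 100 m²: 1148.07 × 0.01 = 11.4807 oz.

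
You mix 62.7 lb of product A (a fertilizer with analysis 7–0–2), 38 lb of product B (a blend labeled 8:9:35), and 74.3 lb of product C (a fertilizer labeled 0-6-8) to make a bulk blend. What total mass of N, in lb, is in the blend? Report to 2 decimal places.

N mass = 7%×62.7 + 8%×38 + 0%×74.3 = 7.429 lb.

7.43 lb N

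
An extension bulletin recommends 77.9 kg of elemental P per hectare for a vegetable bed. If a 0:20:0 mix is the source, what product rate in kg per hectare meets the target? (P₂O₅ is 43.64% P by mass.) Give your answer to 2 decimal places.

As P₂O₅: 77.9 / 0.4364 = 178.506 kg per hectare.
Product per hectare = 178.506 / 20% = 892.5298 kg.

892.53 kg of product per hectare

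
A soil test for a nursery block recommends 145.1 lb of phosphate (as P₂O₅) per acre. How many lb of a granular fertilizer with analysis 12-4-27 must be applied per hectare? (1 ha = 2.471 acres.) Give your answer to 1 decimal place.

8963.6 lb of product per hectare

Product per acre = 145.1 / 4% = 3627.5 lb.
Convert to per hectare: 3627.5 × 2.471 = 8963.55 lb.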